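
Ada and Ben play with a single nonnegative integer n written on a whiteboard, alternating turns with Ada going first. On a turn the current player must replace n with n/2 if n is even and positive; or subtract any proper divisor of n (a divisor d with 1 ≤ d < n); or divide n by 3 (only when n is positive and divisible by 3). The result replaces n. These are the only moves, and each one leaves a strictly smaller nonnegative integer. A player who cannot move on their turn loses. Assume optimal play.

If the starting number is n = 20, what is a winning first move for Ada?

Classify positions by backward induction: terminal positions (no move available) are L. From any other position, the mover wins iff some move reaches an L.
n=0: no move → L
n=1: no move → L
n=2: →1(L), so W
n=3: →1(L), so W
n=4: →2(W), 3(W) — all W, so L
n=5: →4(L), so W
n=6: →4(L), so W
n=7: →6(W) only, which is W, so L
n=8: →4(L), so W
n=9: →3(W), 6(W), 8(W) — all W, so L
n=10: →9(L), so W
n=11: →10(W) only, which is W, so L
n=12: →4(L), so W
n=13: →12(W) only, which is W, so L
n=14: →7(L), so W
n=15: →5(W), 10(W), 12(W), 14(W) — all W, so L
n=16: →15(L), so W
n=17: →16(W) only, which is W, so L
n=18: →9(L), so W
n=19: →18(W) only, which is W, so L
n=20: →15(L), so W
From 20, the L positions reachable in one move are: 15, 19. Any move reaching one of these is winning.

Move to 15.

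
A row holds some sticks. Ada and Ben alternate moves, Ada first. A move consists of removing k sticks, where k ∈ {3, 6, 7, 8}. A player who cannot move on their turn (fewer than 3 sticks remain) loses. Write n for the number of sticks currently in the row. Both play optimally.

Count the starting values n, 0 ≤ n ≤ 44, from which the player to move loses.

Label each position W (a win for the player to move) or L (a loss). A position with no legal move is L; any other position is W exactly when some move reaches an L, and L when every move reaches a W.
n=0: no move → L
n=1: no move → L
n=2: no move → L
n=3: can move to 0, which is L ⇒ W
n=4: can move to 1, which is L ⇒ W
n=5: can move to 2, which is L ⇒ W
n=6: can move to 0, which is L ⇒ W
n=7: can move to 1, which is L ⇒ W
n=8: can move to 2, which is L ⇒ W
n=9: can move to 2, which is L ⇒ W
n=10: can move to 2, which is L ⇒ W
n=11: moves to 8(W), 5(W), 4(W), 3(W); every one is W ⇒ L
n=12: moves to 9(W), 6(W), 5(W), 4(W); every one is W ⇒ L
n=13: moves to 10(W), 7(W), 6(W), 5(W); every one is W ⇒ L
n=14: can move to 11, which is L ⇒ W
n=15: can move to 12, which is L ⇒ W
n=16: can move to 13, which is L ⇒ W
n=17: can move to 11, which is L ⇒ W
n=18: can move to 12, which is L ⇒ W
n=19: can move to 13, which is L ⇒ W
n=20: can move to 13, which is L ⇒ W
n=21: can move to 13, which is L ⇒ W
n=22: moves to 19(W), 16(W), 15(W), 14(W); every one is W ⇒ L
n=23: moves to 20(W), 17(W), 16(W), 15(W); every one is W ⇒ L
n=24: moves to 21(W), 18(W), 17(W), 16(W); every one is W ⇒ L
n=25: can move to 22, which is L ⇒ W
n=26: can move to 23, which is L ⇒ W
n=27: can move to 24, which is L ⇒ W
n=28: can move to 22, which is L ⇒ W
n=29: can move to 23, which is L ⇒ W
n=30: can move to 24, which is L ⇒ W
n=31: can move to 24, which is L ⇒ W
n=32: can move to 24, which is L ⇒ W
n=33: moves to 30(W), 27(W), 26(W), 25(W); every one is W ⇒ L
n=34: moves to 31(W), 28(W), 27(W), 26(W); every one is W ⇒ L
n=35: moves to 32(W), 29(W), 28(W), 27(W); every one is W ⇒ L
n=36: can move to 33, which is L ⇒ W
n=37: can move to 34, which is L ⇒ W
n=38: can move to 35, which is L ⇒ W
n=39: can move to 33, which is L ⇒ W
n=40: can move to 34, which is L ⇒ W
n=41: can move to 35, which is L ⇒ W
n=42: can move to 35, which is L ⇒ W
n=43: can move to 35, which is L ⇒ W
n=44: moves to 41(W), 38(W), 37(W), 36(W); every one is W ⇒ L
L entries with 0 ≤ n ≤ 44: n = 0, 1, 2, 11, 12, 13, 22, 23, 24, 33, 34, 35, 44; that makes 13.

13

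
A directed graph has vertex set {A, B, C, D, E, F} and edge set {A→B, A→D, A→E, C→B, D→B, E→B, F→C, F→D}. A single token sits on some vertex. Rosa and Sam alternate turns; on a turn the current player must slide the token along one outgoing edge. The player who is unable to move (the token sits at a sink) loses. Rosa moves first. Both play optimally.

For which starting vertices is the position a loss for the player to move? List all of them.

B, F

Use the standard recursion: the mover loses at a terminal position; elsewhere, the mover wins exactly when some move hands the opponent an L position.
Every edge goes from a vertex to one that appears earlier in the order B, E, D, A, C, F, so processing vertices in that order labels each vertex after all of its successors.
B: no outgoing edge → L
E: can move to B, which is L ⇒ W
D: can move to B, which is L ⇒ W
A: can move to B, which is L ⇒ W
C: can move to B, which is L ⇒ W
F: moves to C(W), D(W); every one is W ⇒ L
The losing starting vertices are exactly the entries labelled L in this table (2 of them).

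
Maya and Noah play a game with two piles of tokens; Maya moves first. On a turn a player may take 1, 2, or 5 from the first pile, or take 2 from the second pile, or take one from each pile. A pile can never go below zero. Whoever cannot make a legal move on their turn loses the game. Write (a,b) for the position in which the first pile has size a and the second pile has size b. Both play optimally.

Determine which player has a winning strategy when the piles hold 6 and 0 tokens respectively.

Noah wins.

Positions with no move are L. A position that does have a move is losing for the player to move precisely when every available move leads to a winning position for the opponent. Fill in the labels:
No move ever increases a pile, so every position that can arise here has a ≤ 6 and b ≤ 0; it is enough to label the cells with 0 ≤ a ≤ 6 and 0 ≤ b ≤ 0.
Every move lowers a or b (never raises either), so fill the grid row by row in increasing a, and left to right within a row: each cell's successors are then already labelled.
      b=0
a=0:    L
a=1:    W
a=2:    W
a=3:    L
a=4:    W
a=5:    W
a=6:    L
Cells with no legal move (terminal, hence L): (0,0).
The remaining L cells, each justified by listing all of its moves:
(3,0): L (options (2,0)(W), (1,0)(W) are all W)
(6,0): L (options (5,0)(W), (4,0)(W), (1,0)(W) are all W)
Every other cell has at least one move into one of the L cells above, so it is W.
Every move from (6,0) reaches a W position, so the mover loses.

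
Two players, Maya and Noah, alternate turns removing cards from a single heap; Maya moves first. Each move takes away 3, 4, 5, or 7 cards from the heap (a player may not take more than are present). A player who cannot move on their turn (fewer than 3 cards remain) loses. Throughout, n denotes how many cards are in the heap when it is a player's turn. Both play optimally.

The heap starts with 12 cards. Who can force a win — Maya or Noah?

Work bottom-up. With no move the player to move loses. Otherwise the position is W if at least one move leads to an L position for the opponent, and L if every move leads to a W.
n=0: no move → L
n=1: no move → L
n=2: no move → L
n=3: →0(L), so W
n=4: →1(L), so W
n=5: →2(L), so W
n=6: →2(L), so W
n=7: →2(L), so W
n=8: →1(L), so W
n=9: →2(L), so W
n=10: →7(W), 6(W), 5(W), 3(W) — all W, so L
n=11: →8(W), 7(W), 6(W), 4(W) — all W, so L
n=12: →9(W), 8(W), 7(W), 5(W) — all W, so L
The starting position 12 is L: whatever Maya does, the opponent receives a W position.

Noah wins.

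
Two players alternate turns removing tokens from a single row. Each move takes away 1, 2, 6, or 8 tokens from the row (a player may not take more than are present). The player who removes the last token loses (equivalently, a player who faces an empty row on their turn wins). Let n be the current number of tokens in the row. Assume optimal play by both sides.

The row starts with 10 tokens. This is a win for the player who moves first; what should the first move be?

Work bottom-up. With no move the player to move wins. Otherwise the position is W if at least one move leads to an L position for the opponent, and L if every move leads to a W.
n=0: no move; the opponent has just taken the last token and therefore loses → W
n=1: L (sole option 0(W) is W)
n=2: W (go to 1, an L position)
n=3: W (go to 1, an L position)
n=4: L (options 3(W), 2(W) are all W)
n=5: W (go to 4, an L position)
n=6: W (go to 4, an L position)
n=7: W (go to 1, an L position)
n=8: L (options 7(W), 6(W), 2(W), 0(W) are all W)
n=9: W (go to 8, an L position)
n=10: W (go to 8, an L position)
From 10, the L positions reachable in one move are: 8, 4. Any move reaching one of these is winning.

Remove 2, leaving 8.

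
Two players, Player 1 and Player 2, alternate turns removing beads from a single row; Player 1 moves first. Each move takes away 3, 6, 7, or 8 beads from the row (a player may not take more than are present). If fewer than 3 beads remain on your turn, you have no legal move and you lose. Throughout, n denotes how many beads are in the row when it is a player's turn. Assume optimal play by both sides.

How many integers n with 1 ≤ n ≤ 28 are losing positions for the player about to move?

8

Positions with no move are L. A position that does have a move is losing for the player to move precisely when every available move leads to a winning position for the opponent. Fill in the labels:
n=0: no move → L
n=1: no move → L
n=2: no move → L
n=3: can move to 0, which is L ⇒ W
n=4: can move to 1, which is L ⇒ W
n=5: can move to 2, which is L ⇒ W
n=6: can move to 0, which is L ⇒ W
n=7: can move to 1, which is L ⇒ W
n=8: can move to 2, which is L ⇒ W
n=9: can move to 2, which is L ⇒ W
n=10: can move to 2, which is L ⇒ W
n=11: moves to 8(W), 5(W), 4(W), 3(W); every one is W ⇒ L
n=12: moves to 9(W), 6(W), 5(W), 4(W); every one is W ⇒ L
n=13: moves to 10(W), 7(W), 6(W), 5(W); every one is W ⇒ L
n=14: can move to 11, which is L ⇒ W
n=15: can move to 12, which is L ⇒ W
n=16: can move to 13, which is L ⇒ W
n=17: can move to 11, which is L ⇒ W
n=18: can move to 12, which is L ⇒ W
n=19: can move to 13, which is L ⇒ W
n=20: can move to 13, which is L ⇒ W
n=21: can move to 13, which is L ⇒ W
n=22: moves to 19(W), 16(W), 15(W), 14(W); every one is W ⇒ L
n=23: moves to 20(W), 17(W), 16(W), 15(W); every one is W ⇒ L
n=24: moves to 21(W), 18(W), 17(W), 16(W); every one is W ⇒ L
n=25: can move to 22, which is L ⇒ W
n=26: can move to 23, which is L ⇒ W
n=27: can move to 24, which is L ⇒ W
n=28: can move to 22, which is L ⇒ W
L entries with 1 ≤ n ≤ 28 (n=0 is outside the asked range and is not counted): n = 1, 2, 11, 12, 13, 22, 23, 24; that makes 8.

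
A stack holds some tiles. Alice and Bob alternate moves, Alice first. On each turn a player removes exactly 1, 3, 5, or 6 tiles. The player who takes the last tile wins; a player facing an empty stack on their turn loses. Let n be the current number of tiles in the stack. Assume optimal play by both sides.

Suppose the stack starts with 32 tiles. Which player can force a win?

Label each position W (a win for the player to move) or L (a loss). A position with no legal move is L; any other position is W exactly when some move reaches an L, and L when every move reaches a W.
n=0: no move → L
n=1: can move to 0, which is L ⇒ W
n=2: the only move is to 1(W), a W ⇒ L
n=3: can move to 2, which is L ⇒ W
n=4: moves to 3(W), 1(W); every one is W ⇒ L
n=5: can move to 4, which is L ⇒ W
n=6: can move to 0, which is L ⇒ W
n=7: can move to 4, which is L ⇒ W
n=8: can move to 2, which is L ⇒ W
n=9: can move to 4, which is L ⇒ W
n=10: can move to 4, which is L ⇒ W
n=11: moves to 10(W), 8(W), 6(W), 5(W); every one is W ⇒ L
n=12: can move to 11, which is L ⇒ W
n=13: moves to 12(W), 10(W), 8(W), 7(W); every one is W ⇒ L
n=14: can move to 13, which is L ⇒ W
n=15: moves to 14(W), 12(W), 10(W), 9(W); every one is W ⇒ L
n=16: can move to 15, which is L ⇒ W
n=17: can move to 11, which is L ⇒ W
n=18: can move to 15, which is L ⇒ W
n=19: can move to 13, which is L ⇒ W
n=20: can move to 15, which is L ⇒ W
n=21: can move to 15, which is L ⇒ W
n=22: moves to 21(W), 19(W), 17(W), 16(W); every one is W ⇒ L
n=23: can move to 22, which is L ⇒ W
n=24: moves to 23(W), 21(W), 19(W), 18(W); every one is W ⇒ L
n=25: can move to 24, which is L ⇒ W
n=26: moves to 25(W), 23(W), 21(W), 20(W); every one is W ⇒ L
n=27: can move to 26, which is L ⇒ W
n=28: can move to 22, which is L ⇒ W
n=29: can move to 26, which is L ⇒ W
n=30: can move to 24, which is L ⇒ W
n=31: can move to 26, which is L ⇒ W
n=32: can move to 26, which is L ⇒ W
From 32 Alice can remove 6, leaving 26, reaching an L position.

Alice wins.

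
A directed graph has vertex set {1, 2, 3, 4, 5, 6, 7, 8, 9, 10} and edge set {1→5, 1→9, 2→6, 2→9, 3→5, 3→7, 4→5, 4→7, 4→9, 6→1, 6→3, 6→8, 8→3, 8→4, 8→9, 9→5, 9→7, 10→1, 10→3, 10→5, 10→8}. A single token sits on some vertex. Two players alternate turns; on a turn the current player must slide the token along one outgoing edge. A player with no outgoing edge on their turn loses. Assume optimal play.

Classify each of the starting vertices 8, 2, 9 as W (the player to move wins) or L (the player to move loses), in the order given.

8: L, 2: L, 9: W

Classify positions by backward induction: terminal positions (no move available) are L. From any other position, the mover wins iff some move reaches an L.
Every edge goes from a vertex to one that appears earlier in the order 7, 5, 9, 4, 3, 8, 1, 6, 2, 10, so processing vertices in that order labels each vertex after all of its successors.
7: no outgoing edge → L
5: no outgoing edge → L
9: can move to 5, which is L ⇒ W
4: can move to 5, which is L ⇒ W
3: can move to 5, which is L ⇒ W
8: moves to 3(W), 4(W), 9(W); every one is W ⇒ L
1: can move to 5, which is L ⇒ W
6: can move to 8, which is L ⇒ W
2: moves to 6(W), 9(W); every one is W ⇒ L
10: can move to 8, which is L ⇒ W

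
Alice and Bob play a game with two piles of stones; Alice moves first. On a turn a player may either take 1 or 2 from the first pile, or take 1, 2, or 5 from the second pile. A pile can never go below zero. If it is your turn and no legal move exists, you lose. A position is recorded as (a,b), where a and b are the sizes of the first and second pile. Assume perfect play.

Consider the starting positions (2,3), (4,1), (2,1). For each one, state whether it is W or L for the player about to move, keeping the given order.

(2,3): W, (4,1): L, (2,1): W

Compute win/loss labels from the base case upward. A position with no move is L. Any other position is W if it can reach an L in one move, else L.
No move ever increases a pile, so every position that can arise here has a ≤ 4 and b ≤ 3; it is enough to label the cells with 0 ≤ a ≤ 4 and 0 ≤ b ≤ 3.
Every move lowers a or b (never raises either), so fill the grid row by row in increasing a, and left to right within a row: each cell's successors are then already labelled.
      b=0  b=1  b=2  b=3
a=0:    L    W    W    L
a=1:    W    L    W    W
a=2:    W    W    L    W
a=3:    L    W    W    L
a=4:    W    L    W    W
Cells with no legal move (terminal, hence L): (0,0).
The remaining L cells, each justified by listing all of its moves:
(0,3): moves to (0,2)(W), (0,1)(W); every one is W ⇒ L
(1,1): moves to (0,1)(W), (1,0)(W); every one is W ⇒ L
(2,2): moves to (1,2)(W), (0,2)(W), (2,1)(W), (2,0)(W); every one is W ⇒ L
(3,0): moves to (2,0)(W), (1,0)(W); every one is W ⇒ L
(3,3): moves to (2,3)(W), (1,3)(W), (3,2)(W), (3,1)(W); every one is W ⇒ L
(4,1): moves to (3,1)(W), (2,1)(W), (4,0)(W); every one is W ⇒ L
Every other cell has at least one move into one of the L cells above, so it is W.
(2,3): the move to (0,3) reaches an L cell, so W
(4,1): one of the L cells justified above, so L
(2,1): the move to (1,1) reaches an L cell, so W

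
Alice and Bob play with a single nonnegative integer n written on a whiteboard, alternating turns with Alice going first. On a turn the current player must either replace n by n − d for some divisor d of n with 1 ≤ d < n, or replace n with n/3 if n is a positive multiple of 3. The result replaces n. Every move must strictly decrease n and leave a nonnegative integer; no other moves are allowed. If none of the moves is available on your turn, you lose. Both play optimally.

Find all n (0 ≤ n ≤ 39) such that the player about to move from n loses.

0, 1, 4, 7, 9, 11, 13, 15, 17, 19, 23, 25, 28, 31, 36

Use the standard recursion: the mover loses at a terminal position; elsewhere, the mover wins exactly when some move hands the opponent an L position.
n=0: no move → L
n=1: no move → L
n=2: reaches L-position 1 → W
n=3: reaches L-position 1 → W
n=4: only reaches 2(W), 3(W), all W → L
n=5: reaches L-position 4 → W
n=6: reaches L-position 4 → W
n=7: only reaches 6(W), which is W → L
n=8: reaches L-position 4 → W
n=9: only reaches 3(W), 6(W), 8(W), all W → L
n=10: reaches L-position 9 → W
n=11: only reaches 10(W), which is W → L
n=12: reaches L-position 4 → W
n=13: only reaches 12(W), which is W → L
n=14: reaches L-position 7 → W
n=15: only reaches 5(W), 10(W), 12(W), 14(W), all W → L
n=16: reaches L-position 15 → W
n=17: only reaches 16(W), which is W → L
n=18: reaches L-position 9 → W
n=19: only reaches 18(W), which is W → L
n=20: reaches L-position 15 → W
n=21: reaches L-position 7 → W
n=22: reaches L-position 11 → W
n=23: only reaches 22(W), which is W → L
n=24: reaches L-position 23 → W
n=25: only reaches 20(W), 24(W), all W → L
n=26: reaches L-position 13 → W
n=27: reaches L-position 9 → W
n=28: only reaches 14(W), 21(W), 24(W), 26(W), 27(W), all W → L
n=29: reaches L-position 28 → W
n=30: reaches L-position 15 → W
n=31: only reaches 30(W), which is W → L
n=32: reaches L-position 28 → W
n=33: reaches L-position 11 → W
n=34: reaches L-position 17 → W
n=35: reaches L-position 28 → W
n=36: only reaches 12(W), 18(W), 24(W), 27(W), 30(W), 32(W), 33(W), 34(W), 35(W), all W → L
n=37: reaches L-position 36 → W
n=38: reaches L-position 19 → W
n=39: reaches L-position 13 → W
The losing starting values of n are exactly the entries labelled L in this table (15 of them).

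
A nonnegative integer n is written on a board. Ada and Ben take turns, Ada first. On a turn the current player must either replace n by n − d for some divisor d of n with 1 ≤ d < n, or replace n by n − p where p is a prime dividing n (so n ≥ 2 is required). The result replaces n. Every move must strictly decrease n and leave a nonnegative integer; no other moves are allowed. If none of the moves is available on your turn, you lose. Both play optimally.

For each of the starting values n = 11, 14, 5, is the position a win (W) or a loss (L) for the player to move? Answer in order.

Work bottom-up. With no move the player to move loses. Otherwise the position is W if at least one move leads to an L position for the opponent, and L if every move leads to a W.
n=0: no move → L
n=1: no move → L
n=2: can move to 0, which is L ⇒ W
n=3: can move to 0, which is L ⇒ W
n=4: moves to 2(W), 3(W); every one is W ⇒ L
n=5: can move to 0, which is L ⇒ W
n=6: can move to 4, which is L ⇒ W
n=7: can move to 0, which is L ⇒ W
n=8: can move to 4, which is L ⇒ W
n=9: moves to 6(W), 8(W); every one is W ⇒ L
n=10: can move to 9, which is L ⇒ W
n=11: can move to 0, which is L ⇒ W
n=12: can move to 9, which is L ⇒ W
n=13: can move to 0, which is L ⇒ W
n=14: moves to 7(W), 12(W), 13(W); every one is W ⇒ L

11: W, 14: L, 5: W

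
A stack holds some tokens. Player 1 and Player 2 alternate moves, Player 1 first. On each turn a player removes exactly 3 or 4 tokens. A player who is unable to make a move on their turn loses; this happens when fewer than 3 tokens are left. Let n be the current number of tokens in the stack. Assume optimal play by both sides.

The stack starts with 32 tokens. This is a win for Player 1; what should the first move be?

Label each position W (a win for the player to move) or L (a loss). A position with no legal move is L; any other position is W exactly when some move reaches an L, and L when every move reaches a W.
n=0: no move → L
n=1: no move → L
n=2: no move → L
n=3: →0(L), so W
n=4: →1(L), so W
n=5: →2(L), so W
n=6: →2(L), so W
n=7: →4(W), 3(W) — all W, so L
n=8: →5(W), 4(W) — all W, so L
n=9: →6(W), 5(W) — all W, so L
n=10: →7(L), so W
n=11: →8(L), so W
n=12: →9(L), so W
n=13: →9(L), so W
n=14: →11(W), 10(W) — all W, so L
n=15: →12(W), 11(W) — all W, so L
n=16: →13(W), 12(W) — all W, so L
n=17: →14(L), so W
n=18: →15(L), so W
n=19: →16(L), so W
n=20: →16(L), so W
n=21: →18(W), 17(W) — all W, so L
n=22: →19(W), 18(W) — all W, so L
n=23: →20(W), 19(W) — all W, so L
n=24: →21(L), so W
n=25: →22(L), so W
n=26: →23(L), so W
n=27: →23(L), so W
n=28: →25(W), 24(W) — all W, so L
n=29: →26(W), 25(W) — all W, so L
n=30: →27(W), 26(W) — all W, so L
n=31: →28(L), so W
n=32: →29(L), so W
From 32, the L positions reachable in one move are: 29, 28. Any move reaching one of these is winning.

Remove 3, leaving 29.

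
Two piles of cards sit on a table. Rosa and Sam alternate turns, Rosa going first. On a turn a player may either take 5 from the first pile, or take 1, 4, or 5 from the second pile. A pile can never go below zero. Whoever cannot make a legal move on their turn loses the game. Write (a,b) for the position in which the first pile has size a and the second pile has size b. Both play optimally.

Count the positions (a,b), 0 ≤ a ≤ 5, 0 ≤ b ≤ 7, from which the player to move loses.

Work bottom-up. With no move the player to move loses. Otherwise the position is W if at least one move leads to an L position for the opponent, and L if every move leads to a W.
Every move lowers a or b (never raises either), so fill the grid row by row in increasing a, and left to right within a row: each cell's successors are then already labelled.
      b=0  b=1  b=2  b=3  b=4  b=5  b=6  b=7
a=0:    L    W    L    W    W    W    W    W
a=1:    L    W    L    W    W    W    W    W
a=2:    L    W    L    W    W    W    W    W
a=3:    L    W    L    W    W    W    W    W
a=4:    L    W    L    W    W    W    W    W
a=5:    W    L    W    L    W    W    W    W
Cells with no legal move (terminal, hence L): (0,0), (1,0), (2,0), (3,0), (4,0).
The remaining L cells, each justified by listing all of its moves:
(0,2): only reaches (0,1)(W), which is W → L
(1,2): only reaches (1,1)(W), which is W → L
(2,2): only reaches (2,1)(W), which is W → L
(3,2): only reaches (3,1)(W), which is W → L
(4,2): only reaches (4,1)(W), which is W → L
(5,1): only reaches (0,1)(W), (5,0)(W), all W → L
(5,3): only reaches (0,3)(W), (5,2)(W), all W → L
Every other cell has at least one move into one of the L cells above, so it is W.
L cells per row: a=0: 2, a=1: 2, a=2: 2, a=3: 2, a=4: 2, a=5: 2; total 12.

12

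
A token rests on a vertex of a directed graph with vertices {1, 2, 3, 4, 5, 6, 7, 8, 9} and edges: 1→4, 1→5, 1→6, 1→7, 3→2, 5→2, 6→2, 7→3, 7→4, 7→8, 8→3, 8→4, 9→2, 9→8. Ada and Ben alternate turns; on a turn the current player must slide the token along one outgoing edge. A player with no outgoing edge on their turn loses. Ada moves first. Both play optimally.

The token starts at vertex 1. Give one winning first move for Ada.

Positions with no move are L. A position that does have a move is losing for the player to move precisely when every available move leads to a winning position for the opponent. Fill in the labels:
Every edge goes from a vertex to one that appears earlier in the order 4, 2, 6, 3, 8, 7, 5, 1, 9, so processing vertices in that order labels each vertex after all of its successors.
4: no outgoing edge → L
2: no outgoing edge → L
6: reaches L-position 2 → W
3: reaches L-position 2 → W
8: reaches L-position 4 → W
7: reaches L-position 4 → W
5: reaches L-position 2 → W
1: reaches L-position 4 → W
9: reaches L-position 2 → W
From 1, the L positions reachable in one move are: 4.

Move to 4.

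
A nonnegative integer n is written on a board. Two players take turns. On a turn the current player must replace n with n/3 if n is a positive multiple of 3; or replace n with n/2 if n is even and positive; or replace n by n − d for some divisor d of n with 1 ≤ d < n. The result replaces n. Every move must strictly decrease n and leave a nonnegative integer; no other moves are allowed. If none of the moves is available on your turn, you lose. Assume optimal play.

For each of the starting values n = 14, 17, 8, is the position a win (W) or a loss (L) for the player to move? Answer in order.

14: W, 17: L, 8: W

Compute win/loss labels from the base case upward. A position with no move is L. Any other position is W if it can reach an L in one move, else L.
n=0: no move → L
n=1: no move → L
n=2: W (go to 1, an L position)
n=3: W (go to 1, an L position)
n=4: L (options 2(W), 3(W) are all W)
n=5: W (go to 4, an L position)
n=6: W (go to 4, an L position)
n=7: L (sole option 6(W) is W)
n=8: W (go to 4, an L position)
n=9: L (options 3(W), 6(W), 8(W) are all W)
n=10: W (go to 9, an L position)
n=11: L (sole option 10(W) is W)
n=12: W (go to 4, an L position)
n=13: L (sole option 12(W) is W)
n=14: W (go to 7, an L position)
n=15: L (options 5(W), 10(W), 12(W), 14(W) are all W)
n=16: W (go to 15, an L position)
n=17: L (sole option 16(W) is W)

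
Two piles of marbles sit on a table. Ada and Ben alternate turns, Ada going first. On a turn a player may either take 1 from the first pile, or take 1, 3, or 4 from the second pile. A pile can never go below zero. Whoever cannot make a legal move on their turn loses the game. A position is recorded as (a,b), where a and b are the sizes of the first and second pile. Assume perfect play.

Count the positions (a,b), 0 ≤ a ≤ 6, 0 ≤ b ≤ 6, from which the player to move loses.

14

Compute win/loss labels from the base case upward. A position with no move is L. Any other position is W if it can reach an L in one move, else L.
Every move lowers a or b (never raises either), so fill the grid row by row in increasing a, and left to right within a row: each cell's successors are then already labelled.
      b=0  b=1  b=2  b=3  b=4  b=5  b=6
a=0:    L    W    L    W    W    W    W
a=1:    W    L    W    L    W    W    W
a=2:    L    W    L    W    W    W    W
a=3:    W    L    W    L    W    W    W
a=4:    L    W    L    W    W    W    W
a=5:    W    L    W    L    W    W    W
a=6:    L    W    L    W    W    W    W
Cells with no legal move (terminal, hence L): (0,0).
The remaining L cells, each justified by listing all of its moves:
(0,2): only reaches (0,1)(W), which is W → L
(1,1): only reaches (0,1)(W), (1,0)(W), all W → L
(1,3): only reaches (0,3)(W), (1,2)(W), (1,0)(W), all W → L
(2,0): only reaches (1,0)(W), which is W → L
(2,2): only reaches (1,2)(W), (2,1)(W), all W → L
(3,1): only reaches (2,1)(W), (3,0)(W), all W → L
(3,3): only reaches (2,3)(W), (3,2)(W), (3,0)(W), all W → L
(4,0): only reaches (3,0)(W), which is W → L
(4,2): only reaches (3,2)(W), (4,1)(W), all W → L
(5,1): only reaches (4,1)(W), (5,0)(W), all W → L
(5,3): only reaches (4,3)(W), (5,2)(W), (5,0)(W), all W → L
(6,0): only reaches (5,0)(W), which is W → L
(6,2): only reaches (5,2)(W), (6,1)(W), all W → L
Every other cell has at least one move into one of the L cells above, so it is W.
L cells per row: a=0: 2, a=1: 2, a=2: 2, a=3: 2, a=4: 2, a=5: 2, a=6: 2; total 14.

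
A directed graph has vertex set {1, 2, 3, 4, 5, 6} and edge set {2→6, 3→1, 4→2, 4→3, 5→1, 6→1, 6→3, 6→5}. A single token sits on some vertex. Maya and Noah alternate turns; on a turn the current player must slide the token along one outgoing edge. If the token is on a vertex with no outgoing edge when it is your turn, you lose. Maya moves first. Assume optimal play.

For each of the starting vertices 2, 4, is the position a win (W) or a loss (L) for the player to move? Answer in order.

2: L, 4: W

Work bottom-up. With no move the player to move loses. Otherwise the position is W if at least one move leads to an L position for the opponent, and L if every move leads to a W.
Every edge goes from a vertex to one that appears earlier in the order 1, 3, 5, 6, 2, 4, so processing vertices in that order labels each vertex after all of its successors.
1: no outgoing edge → L
3: can move to 1, which is L ⇒ W
5: can move to 1, which is L ⇒ W
6: can move to 1, which is L ⇒ W
2: the only move is to 6(W), a W ⇒ L
4: can move to 2, which is L ⇒ W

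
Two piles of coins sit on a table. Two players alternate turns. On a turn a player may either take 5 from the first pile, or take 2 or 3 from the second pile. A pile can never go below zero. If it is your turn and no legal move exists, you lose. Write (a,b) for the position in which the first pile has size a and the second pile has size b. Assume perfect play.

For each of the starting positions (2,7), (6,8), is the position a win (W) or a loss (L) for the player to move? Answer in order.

Use the standard recursion: the mover loses at a terminal position; elsewhere, the mover wins exactly when some move hands the opponent an L position.
No move ever increases a pile, so every position that can arise here has a ≤ 6 and b ≤ 8; it is enough to label the cells with 0 ≤ a ≤ 6 and 0 ≤ b ≤ 8.
Every move lowers a or b (never raises either), so fill the grid row by row in increasing a, and left to right within a row: each cell's successors are then already labelled.
      b=0  b=1  b=2  b=3  b=4  b=5  b=6  b=7  b=8
a=0:    L    L    W    W    W    L    L    W    W
a=1:    L    L    W    W    W    L    L    W    W
a=2:    L    L    W    W    W    L    L    W    W
a=3:    L    L    W    W    W    L    L    W    W
a=4:    L    L    W    W    W    L    L    W    W
a=5:    W    W    L    L    W    W    W    L    L
a=6:    W    W    L    L    W    W    W    L    L
Cells with no legal move (terminal, hence L): (0,0), (0,1), (1,0), (1,1), (2,0), (2,1), (3,0), (3,1), (4,0), (4,1).
The remaining L cells, each justified by listing all of its moves:
(0,5): only reaches (0,3)(W), (0,2)(W), all W → L
(0,6): only reaches (0,4)(W), (0,3)(W), all W → L
(1,5): only reaches (1,3)(W), (1,2)(W), all W → L
(1,6): only reaches (1,4)(W), (1,3)(W), all W → L
(2,5): only reaches (2,3)(W), (2,2)(W), all W → L
(2,6): only reaches (2,4)(W), (2,3)(W), all W → L
(3,5): only reaches (3,3)(W), (3,2)(W), all W → L
(3,6): only reaches (3,4)(W), (3,3)(W), all W → L
(4,5): only reaches (4,3)(W), (4,2)(W), all W → L
(4,6): only reaches (4,4)(W), (4,3)(W), all W → L
(5,2): only reaches (0,2)(W), (5,0)(W), all W → L
(5,3): only reaches (0,3)(W), (5,1)(W), (5,0)(W), all W → L
(5,7): only reaches (0,7)(W), (5,5)(W), (5,4)(W), all W → L
(5,8): only reaches (0,8)(W), (5,6)(W), (5,5)(W), all W → L
(6,2): only reaches (1,2)(W), (6,0)(W), all W → L
(6,3): only reaches (1,3)(W), (6,1)(W), (6,0)(W), all W → L
(6,7): only reaches (1,7)(W), (6,5)(W), (6,4)(W), all W → L
(6,8): only reaches (1,8)(W), (6,6)(W), (6,5)(W), all W → L
Every other cell has at least one move into one of the L cells above, so it is W.
(2,7): the move to (2,5) reaches an L cell, so W
(6,8): one of the L cells justified above, so L

(2,7): W, (6,8): L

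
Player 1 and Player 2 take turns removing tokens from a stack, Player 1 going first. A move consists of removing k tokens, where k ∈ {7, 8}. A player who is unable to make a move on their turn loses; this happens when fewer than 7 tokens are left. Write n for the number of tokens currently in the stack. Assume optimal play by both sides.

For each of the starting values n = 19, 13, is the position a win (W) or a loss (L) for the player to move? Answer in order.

Work bottom-up. With no move the player to move loses. Otherwise the position is W if at least one move leads to an L position for the opponent, and L if every move leads to a W.
n=0: no move → L
n=1: no move → L
n=2: no move → L
n=3: no move → L
n=4: no move → L
n=5: no move → L
n=6: no move → L
n=7: reaches L-position 0 → W
n=8: reaches L-position 1 → W
n=9: reaches L-position 2 → W
n=10: reaches L-position 3 → W
n=11: reaches L-position 4 → W
n=12: reaches L-position 5 → W
n=13: reaches L-position 6 → W
n=14: reaches L-position 6 → W
n=15: only reaches 8(W), 7(W), all W → L
n=16: only reaches 9(W), 8(W), all W → L
n=17: only reaches 10(W), 9(W), all W → L
n=18: only reaches 11(W), 10(W), all W → L
n=19: only reaches 12(W), 11(W), all W → L

19: L, 13: W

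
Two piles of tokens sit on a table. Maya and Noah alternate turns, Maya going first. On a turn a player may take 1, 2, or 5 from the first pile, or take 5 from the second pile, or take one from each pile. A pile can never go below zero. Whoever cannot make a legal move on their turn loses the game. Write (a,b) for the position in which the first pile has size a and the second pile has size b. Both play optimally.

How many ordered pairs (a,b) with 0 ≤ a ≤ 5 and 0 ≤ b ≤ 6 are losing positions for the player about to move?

Classify positions by backward induction: terminal positions (no move available) are L. From any other position, the mover wins iff some move reaches an L.
Every move lowers a or b (never raises either), so fill the grid row by row in increasing a, and left to right within a row: each cell's successors are then already labelled.
      b=0  b=1  b=2  b=3  b=4  b=5  b=6
a=0:    L    L    L    L    L    W    W
a=1:    W    W    W    W    W    W    L
a=2:    W    W    W    W    W    L    W
a=3:    L    L    L    L    L    W    W
a=4:    W    W    W    W    W    W    L
a=5:    W    W    W    W    W    L    W
Cells with no legal move (terminal, hence L): (0,0), (0,1), (0,2), (0,3), (0,4).
The remaining L cells, each justified by listing all of its moves:
(1,6): only reaches (0,6)(W), (1,1)(W), (0,5)(W), all W → L
(2,5): only reaches (1,5)(W), (0,5)(W), (2,0)(W), (1,4)(W), all W → L
(3,0): only reaches (2,0)(W), (1,0)(W), all W → L
(3,1): only reaches (2,1)(W), (1,1)(W), (2,0)(W), all W → L
(3,2): only reaches (2,2)(W), (1,2)(W), (2,1)(W), all W → L
(3,3): only reaches (2,3)(W), (1,3)(W), (2,2)(W), all W → L
(3,4): only reaches (2,4)(W), (1,4)(W), (2,3)(W), all W → L
(4,6): only reaches (3,6)(W), (2,6)(W), (4,1)(W), (3,5)(W), all W → L
(5,5): only reaches (4,5)(W), (3,5)(W), (0,5)(W), (5,0)(W), (4,4)(W), all W → L
Every other cell has at least one move into one of the L cells above, so it is W.
L cells per row: a=0: 5, a=1: 1, a=2: 1, a=3: 5, a=4: 1, a=5: 1; total 14.

14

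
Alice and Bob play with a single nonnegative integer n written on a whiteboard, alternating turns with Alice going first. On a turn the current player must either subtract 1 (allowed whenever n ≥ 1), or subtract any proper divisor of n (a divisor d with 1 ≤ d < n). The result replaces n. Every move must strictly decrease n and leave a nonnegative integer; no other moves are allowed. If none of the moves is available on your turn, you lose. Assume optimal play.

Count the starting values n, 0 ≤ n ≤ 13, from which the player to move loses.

Use the standard recursion: the mover loses at a terminal position; elsewhere, the mover wins exactly when some move hands the opponent an L position.
n=0: no move → L
n=1: can move to 0, which is L ⇒ W
n=2: the only move is to 1(W), a W ⇒ L
n=3: can move to 2, which is L ⇒ W
n=4: can move to 2, which is L ⇒ W
n=5: the only move is to 4(W), a W ⇒ L
n=6: can move to 5, which is L ⇒ W
n=7: the only move is to 6(W), a W ⇒ L
n=8: can move to 7, which is L ⇒ W
n=9: moves to 6(W), 8(W); every one is W ⇒ L
n=10: can move to 5, which is L ⇒ W
n=11: the only move is to 10(W), a W ⇒ L
n=12: can move to 9, which is L ⇒ W
n=13: the only move is to 12(W), a W ⇒ L
L entries with 0 ≤ n ≤ 13: n = 0, 2, 5, 7, 9, 11, 13; that makes 7.

7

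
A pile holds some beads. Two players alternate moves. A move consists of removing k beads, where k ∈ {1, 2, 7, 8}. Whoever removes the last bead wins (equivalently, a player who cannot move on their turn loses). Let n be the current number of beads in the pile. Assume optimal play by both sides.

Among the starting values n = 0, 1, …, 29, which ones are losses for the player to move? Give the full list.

Work bottom-up. With no move the player to move loses. Otherwise the position is W if at least one move leads to an L position for the opponent, and L if every move leads to a W.
n=0: no move → L
n=1: can move to 0, which is L ⇒ W
n=2: can move to 0, which is L ⇒ W
n=3: moves to 2(W), 1(W); every one is W ⇒ L
n=4: can move to 3, which is L ⇒ W
n=5: can move to 3, which is L ⇒ W
n=6: moves to 5(W), 4(W); every one is W ⇒ L
n=7: can move to 6, which is L ⇒ W
n=8: can move to 6, which is L ⇒ W
n=9: moves to 8(W), 7(W), 2(W), 1(W); every one is W ⇒ L
n=10: can move to 9, which is L ⇒ W
n=11: can move to 9, which is L ⇒ W
n=12: moves to 11(W), 10(W), 5(W), 4(W); every one is W ⇒ L
n=13: can move to 12, which is L ⇒ W
n=14: can move to 12, which is L ⇒ W
n=15: moves to 14(W), 13(W), 8(W), 7(W); every one is W ⇒ L
n=16: can move to 15, which is L ⇒ W
n=17: can move to 15, which is L ⇒ W
n=18: moves to 17(W), 16(W), 11(W), 10(W); every one is W ⇒ L
n=19: can move to 18, which is L ⇒ W
n=20: can move to 18, which is L ⇒ W
n=21: moves to 20(W), 19(W), 14(W), 13(W); every one is W ⇒ L
n=22: can move to 21, which is L ⇒ W
n=23: can move to 21, which is L ⇒ W
n=24: moves to 23(W), 22(W), 17(W), 16(W); every one is W ⇒ L
n=25: can move to 24, which is L ⇒ W
n=26: can move to 24, which is L ⇒ W
n=27: moves to 26(W), 25(W), 20(W), 19(W); every one is W ⇒ L
n=28: can move to 27, which is L ⇒ W
n=29: can move to 27, which is L ⇒ W
Reading off the rows marked L gives the requested list; there are 10 such values of n.

0, 3, 6, 9, 12, 15, 18, 21, 24, 27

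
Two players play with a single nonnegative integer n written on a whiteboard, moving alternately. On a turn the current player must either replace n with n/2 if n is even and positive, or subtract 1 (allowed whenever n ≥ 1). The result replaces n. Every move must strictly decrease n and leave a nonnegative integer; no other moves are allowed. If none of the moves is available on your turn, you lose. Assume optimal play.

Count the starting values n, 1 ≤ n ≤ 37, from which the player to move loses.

18

Work bottom-up. With no move the player to move loses. Otherwise the position is W if at least one move leads to an L position for the opponent, and L if every move leads to a W.
n=0: no move → L
n=1: →0(L), so W
n=2: →1(W) only, which is W, so L
n=3: →2(L), so W
n=4: →2(L), so W
n=5: →4(W) only, which is W, so L
n=6: →5(L), so W
n=7: →6(W) only, which is W, so L
n=8: →7(L), so W
n=9: →8(W) only, which is W, so L
n=10: →5(L), so W
n=11: →10(W) only, which is W, so L
n=12: →11(L), so W
n=13: →12(W) only, which is W, so L
n=14: →7(L), so W
n=15: →14(W) only, which is W, so L
n=16: →15(L), so W
n=17: →16(W) only, which is W, so L
n=18: →9(L), so W
n=19: →18(W) only, which is W, so L
n=20: →19(L), so W
n=21: →20(W) only, which is W, so L
n=22: →11(L), so W
n=23: →22(W) only, which is W, so L
n=24: →23(L), so W
n=25: →24(W) only, which is W, so L
n=26: →13(L), so W
n=27: →26(W) only, which is W, so L
n=28: →27(L), so W
n=29: →28(W) only, which is W, so L
n=30: →15(L), so W
n=31: →30(W) only, which is W, so L
n=32: →31(L), so W
n=33: →32(W) only, which is W, so L
n=34: →17(L), so W
n=35: →34(W) only, which is W, so L
n=36: →35(L), so W
n=37: →36(W) only, which is W, so L
L entries with 1 ≤ n ≤ 37 (n=0 is outside the asked range and is not counted): n = 2, 5, 7, 9, 11, 13, 15, 17, 19, 21, 23, 25, 27, 29, 31, 33, 35, 37; that makes 18.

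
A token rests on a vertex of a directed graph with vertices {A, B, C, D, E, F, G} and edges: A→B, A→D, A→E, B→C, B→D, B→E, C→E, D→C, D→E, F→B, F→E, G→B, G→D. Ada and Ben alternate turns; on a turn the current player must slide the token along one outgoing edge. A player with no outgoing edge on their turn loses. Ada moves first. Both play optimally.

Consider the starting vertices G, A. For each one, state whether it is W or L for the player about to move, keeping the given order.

G: L, A: W

Use the standard recursion: the mover loses at a terminal position; elsewhere, the mover wins exactly when some move hands the opponent an L position.
Every edge goes from a vertex to one that appears earlier in the order E, C, D, B, A, G, F, so processing vertices in that order labels each vertex after all of its successors.
E: no outgoing edge → L
C: →E(L), so W
D: →E(L), so W
B: →E(L), so W
A: →E(L), so W
G: →B(W), D(W) — all W, so L
F: →E(L), so W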